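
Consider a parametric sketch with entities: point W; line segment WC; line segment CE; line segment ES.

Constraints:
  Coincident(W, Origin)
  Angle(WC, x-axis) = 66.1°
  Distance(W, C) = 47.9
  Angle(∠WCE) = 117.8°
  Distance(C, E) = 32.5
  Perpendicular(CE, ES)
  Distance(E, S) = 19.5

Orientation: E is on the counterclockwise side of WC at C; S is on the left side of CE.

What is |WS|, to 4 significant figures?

59.42

W is at the origin; WC runs at 66.1° with length 47.9, so C = 47.9·(cos 66.1°, sin 66.1°) = (19.41, 43.79). ∠WCE = 117.8°, so CE runs at 66.1° + (180° − 117.8°) = 128.3° from the x-axis; with |CE| = 32.5, E = C + 32.5·(cos 128.3°, sin 128.3°) = (-0.7365, 69.30). CE ⟂ ES; with |ES| = 19.5 on the left of CE, S = E + 19.5·(-0.7848, -0.6198) = (-16.04, 57.21). Then |WS| = |S − W| = 59.42.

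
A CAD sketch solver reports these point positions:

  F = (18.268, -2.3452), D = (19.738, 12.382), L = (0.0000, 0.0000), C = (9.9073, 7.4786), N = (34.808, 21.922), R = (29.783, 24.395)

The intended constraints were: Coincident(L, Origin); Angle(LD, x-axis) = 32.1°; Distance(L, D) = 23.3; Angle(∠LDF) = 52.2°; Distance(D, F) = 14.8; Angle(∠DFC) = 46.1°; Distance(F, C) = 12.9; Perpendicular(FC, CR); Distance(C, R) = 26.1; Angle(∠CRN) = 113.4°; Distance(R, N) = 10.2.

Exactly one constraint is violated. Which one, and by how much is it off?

Distance(R, N) = 10.2 — off by 4.60.

L = (0.00, 0.00) ✓; LD at 32.10° ✓; |LD| = 23.30 ✓; ∠LDF = 52.20° ✓; |DF| = 14.80 ✓; ∠DFC = 46.10° ✓; |FC| = 12.90 ✓; ∠(FC, CR) = 90.00° ✓; |CR| = 26.10 ✓; ∠CRN = 113.4° ✓; |RN| = 5.601 ✗.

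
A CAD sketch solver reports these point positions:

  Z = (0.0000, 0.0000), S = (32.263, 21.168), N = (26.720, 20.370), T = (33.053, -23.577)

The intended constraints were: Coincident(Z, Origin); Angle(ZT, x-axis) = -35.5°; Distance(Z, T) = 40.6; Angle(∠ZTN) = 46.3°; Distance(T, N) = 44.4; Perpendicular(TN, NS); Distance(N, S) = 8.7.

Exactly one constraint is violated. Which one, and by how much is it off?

Distance(N, S) = 8.7 — off by 3.10.

Z = (0.00, 0.00) ✓; ZT at -35.50° ✓; |ZT| = 40.60 ✓; ∠ZTN = 46.30° ✓; |TN| = 44.40 ✓; ∠(TN, NS) = 90.01° ✓; |NS| = 5.600 ✗.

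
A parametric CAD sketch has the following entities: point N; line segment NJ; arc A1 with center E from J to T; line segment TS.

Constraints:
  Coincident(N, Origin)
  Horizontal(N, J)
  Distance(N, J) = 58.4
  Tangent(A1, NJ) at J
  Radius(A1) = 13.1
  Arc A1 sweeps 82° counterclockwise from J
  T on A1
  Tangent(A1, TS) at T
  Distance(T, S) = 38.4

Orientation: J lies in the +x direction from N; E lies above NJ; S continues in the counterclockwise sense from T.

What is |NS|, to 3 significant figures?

91.2

N is at the origin; NJ is horizontal with |NJ| = 58.4 and J on the +x side, so J = (58.4, 0.00). A1 meets NJ tangentially, so EJ is at right angles to NJ, so E = J + (0, 13.1) = (58.4, 13.1). On A1, J sits at bearing -90° from E; an 82° counterclockwise sweep puts T at bearing -8°, so T = E + 13.1·(cos -8°, sin -8°) = (71.4, 11.3). Since A1 is tangent to TS there, ET ⟂ TS, so TS runs along (−sin -8°, cos -8°); with |TS| = 38.4, S = (76.7, 49.3). Then |NS| = |S − N| = 91.2.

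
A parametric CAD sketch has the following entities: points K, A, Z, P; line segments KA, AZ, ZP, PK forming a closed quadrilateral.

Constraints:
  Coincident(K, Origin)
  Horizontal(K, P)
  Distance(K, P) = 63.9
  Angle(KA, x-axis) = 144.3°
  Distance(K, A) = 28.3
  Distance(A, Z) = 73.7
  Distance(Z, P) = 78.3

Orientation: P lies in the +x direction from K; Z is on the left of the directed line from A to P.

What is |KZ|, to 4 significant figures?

75.09

Checks: |AZ| = 73.70 ✓; |ZP| = 78.30 ✓.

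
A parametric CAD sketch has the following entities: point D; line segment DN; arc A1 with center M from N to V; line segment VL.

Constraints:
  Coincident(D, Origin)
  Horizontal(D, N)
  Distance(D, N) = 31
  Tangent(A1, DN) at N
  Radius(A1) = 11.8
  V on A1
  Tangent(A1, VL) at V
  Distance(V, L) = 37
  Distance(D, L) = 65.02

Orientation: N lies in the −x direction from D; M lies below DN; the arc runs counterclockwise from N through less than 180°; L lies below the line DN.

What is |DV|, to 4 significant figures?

44.37

Checks: |MV| = 11.80 ✓; ∠(MV, VL) = 90.00° ✓; |VL| = 37.00 ✓; |DL| = 65.02 ✓.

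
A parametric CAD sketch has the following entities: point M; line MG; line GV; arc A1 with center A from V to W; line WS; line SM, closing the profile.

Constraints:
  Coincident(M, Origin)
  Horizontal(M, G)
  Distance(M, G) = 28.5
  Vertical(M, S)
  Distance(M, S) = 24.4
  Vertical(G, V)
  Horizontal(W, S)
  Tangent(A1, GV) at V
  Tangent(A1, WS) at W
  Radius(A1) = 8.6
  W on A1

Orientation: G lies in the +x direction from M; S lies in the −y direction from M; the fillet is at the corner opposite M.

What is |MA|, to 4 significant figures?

25.41

MS is vertical with |MS| = 24.4 and S on the −y side, so S = (0.000, -24.40). The virtual corner opposite M is at (28.50, -24.40). Tangency of A1 to GV means the radius AV is perpendicular to GV and since A1 is tangent to WS there, AW ⟂ WS, with radius 8.6, so the center A sits 8.6 in from both sides at A = (19.90, -15.80). Then |MA| = |A − M| = 25.41.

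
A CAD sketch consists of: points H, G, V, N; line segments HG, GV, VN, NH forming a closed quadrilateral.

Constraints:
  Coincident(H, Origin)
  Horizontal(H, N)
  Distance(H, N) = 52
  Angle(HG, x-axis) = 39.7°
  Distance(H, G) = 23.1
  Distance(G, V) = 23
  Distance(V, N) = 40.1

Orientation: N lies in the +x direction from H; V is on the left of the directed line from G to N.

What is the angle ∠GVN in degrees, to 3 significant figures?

66.1°

Checks: |GV| = 23.00 ✓; |VN| = 40.10 ✓.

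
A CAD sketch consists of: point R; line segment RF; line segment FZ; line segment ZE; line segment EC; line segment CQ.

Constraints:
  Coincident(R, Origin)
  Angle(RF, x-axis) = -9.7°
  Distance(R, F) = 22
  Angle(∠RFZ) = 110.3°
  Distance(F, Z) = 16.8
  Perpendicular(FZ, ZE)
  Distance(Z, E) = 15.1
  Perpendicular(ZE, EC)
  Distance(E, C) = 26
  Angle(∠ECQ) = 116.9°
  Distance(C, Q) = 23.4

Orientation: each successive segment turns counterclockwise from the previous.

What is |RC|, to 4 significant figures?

5.751

FZ is perpendicular to ZE, so ZE runs at 150.0°; with |ZE| = 15.1, E = (17.01, 18.39). The perpendicularity gives EC at right angles to ZE, so EC runs at -120.0°; with |EC| = 26.0, C = (4.008, -4.124). Then |RC| = |C − R| = 5.751.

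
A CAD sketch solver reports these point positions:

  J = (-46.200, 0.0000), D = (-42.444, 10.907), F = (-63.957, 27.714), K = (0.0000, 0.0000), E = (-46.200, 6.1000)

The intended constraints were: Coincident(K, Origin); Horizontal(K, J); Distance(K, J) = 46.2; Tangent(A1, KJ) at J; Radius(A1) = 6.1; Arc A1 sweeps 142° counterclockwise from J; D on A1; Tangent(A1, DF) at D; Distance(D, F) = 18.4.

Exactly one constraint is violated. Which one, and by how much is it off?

Distance(D, F) = 18.4 — off by 8.90.

K = (0.00, 0.00) ✓; K.y = 0.00, J.y = 0.00 ✓; |KJ| = 46.20 ✓; ∠(EJ, JK) = 90.00° ✓; |EJ| = 6.100 ✓; bearing(E→D) − bearing(E→J) = 142.0° ✓; |ED| = 6.100 ✓; ∠(ED, DF) = 90.00° ✓; |DF| = 27.30 ✗.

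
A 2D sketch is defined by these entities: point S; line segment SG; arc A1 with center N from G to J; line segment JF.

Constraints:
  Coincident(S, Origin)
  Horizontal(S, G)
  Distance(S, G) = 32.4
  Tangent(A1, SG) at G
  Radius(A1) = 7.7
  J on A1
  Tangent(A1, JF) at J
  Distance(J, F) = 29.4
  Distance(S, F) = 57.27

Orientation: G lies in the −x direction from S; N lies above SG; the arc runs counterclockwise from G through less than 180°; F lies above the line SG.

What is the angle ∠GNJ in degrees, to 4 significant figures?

129.3°

Checks: |NJ| = 7.700 ✓; ∠(NJ, JF) = 90.00° ✓; |JF| = 29.40 ✓; |SF| = 57.27 ✓.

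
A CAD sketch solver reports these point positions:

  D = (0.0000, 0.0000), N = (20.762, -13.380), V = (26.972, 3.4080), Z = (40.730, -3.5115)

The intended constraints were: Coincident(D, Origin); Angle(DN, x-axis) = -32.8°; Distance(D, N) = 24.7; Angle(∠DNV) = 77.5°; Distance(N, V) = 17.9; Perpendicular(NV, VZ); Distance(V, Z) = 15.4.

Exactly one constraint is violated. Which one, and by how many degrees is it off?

Perpendicular(NV, VZ) — off by 6.40°.

D = (0.00, 0.00) ✓; DN at -32.80° ✓; |DN| = 24.70 ✓; ∠DNV = 77.50° ✓; |NV| = 17.90 ✓; ∠(NV, VZ) = 96.40° ✗; |VZ| = 15.40 ✓.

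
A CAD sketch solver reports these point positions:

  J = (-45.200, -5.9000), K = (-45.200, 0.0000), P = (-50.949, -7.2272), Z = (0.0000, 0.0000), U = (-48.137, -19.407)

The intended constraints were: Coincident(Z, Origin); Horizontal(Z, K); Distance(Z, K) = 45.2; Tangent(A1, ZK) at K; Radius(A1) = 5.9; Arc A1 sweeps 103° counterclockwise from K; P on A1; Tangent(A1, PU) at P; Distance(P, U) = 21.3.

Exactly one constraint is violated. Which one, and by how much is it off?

Distance(P, U) = 21.3 — off by 8.80.

Z = (0.00, 0.00) ✓; Z.y = 0.00, K.y = 0.00 ✓; |ZK| = 45.20 ✓; ∠(JK, KZ) = 90.00° ✓; |JK| = 5.900 ✓; bearing(J→P) − bearing(J→K) = 103.0° ✓; |JP| = 5.900 ✓; ∠(JP, PU) = 90.00° ✓; |PU| = 12.50 ✗.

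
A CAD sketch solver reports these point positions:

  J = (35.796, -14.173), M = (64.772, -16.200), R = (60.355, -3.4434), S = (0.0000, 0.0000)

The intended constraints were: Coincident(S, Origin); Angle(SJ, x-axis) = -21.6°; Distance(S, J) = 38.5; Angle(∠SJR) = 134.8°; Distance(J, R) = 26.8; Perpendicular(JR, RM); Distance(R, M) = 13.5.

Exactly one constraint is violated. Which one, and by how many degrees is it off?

Perpendicular(JR, RM) — off by 4.50°.

S = (0.00, 0.00) ✓; SJ at -21.60° ✓; |SJ| = 38.50 ✓; ∠SJR = 134.8° ✓; |JR| = 26.80 ✓; ∠(JR, RM) = 94.50° ✗; |RM| = 13.50 ✓.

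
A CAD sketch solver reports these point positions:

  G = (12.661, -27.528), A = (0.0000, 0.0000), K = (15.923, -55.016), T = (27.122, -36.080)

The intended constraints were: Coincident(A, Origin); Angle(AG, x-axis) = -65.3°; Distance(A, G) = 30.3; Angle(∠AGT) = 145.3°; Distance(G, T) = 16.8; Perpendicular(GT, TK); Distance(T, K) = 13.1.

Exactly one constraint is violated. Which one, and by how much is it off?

Distance(T, K) = 13.1 — off by 8.90.

A = (0.00, 0.00) ✓; AG at -65.30° ✓; |AG| = 30.30 ✓; ∠AGT = 145.3° ✓; |GT| = 16.80 ✓; ∠(GT, TK) = 90.00° ✓; |TK| = 22.00 ✗.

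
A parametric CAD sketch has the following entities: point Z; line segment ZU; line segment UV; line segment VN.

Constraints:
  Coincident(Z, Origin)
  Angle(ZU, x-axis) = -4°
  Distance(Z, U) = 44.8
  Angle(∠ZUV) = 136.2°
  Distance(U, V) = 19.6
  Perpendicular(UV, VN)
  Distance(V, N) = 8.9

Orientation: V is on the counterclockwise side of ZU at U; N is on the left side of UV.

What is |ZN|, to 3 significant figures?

56.4

Z is at the origin; ZU runs at -4.0° with length 44.8, so U = 44.8·(cos -4.0°, sin -4.0°) = (44.7, -3.13). ∠ZUV = 136.2°, so UV runs at -4.0° + (180° − 136.2°) = 39.8° from the x-axis; with |UV| = 19.6, V = U + 19.6·(cos 39.8°, sin 39.8°) = (59.7, 9.42). The perpendicularity gives VN at right angles to UV; with |VN| = 8.9 on the left of UV, N = V + 8.9·(-0.640, 0.768) = (54.1, 16.3). Then |ZN| = |N − Z| = 56.4.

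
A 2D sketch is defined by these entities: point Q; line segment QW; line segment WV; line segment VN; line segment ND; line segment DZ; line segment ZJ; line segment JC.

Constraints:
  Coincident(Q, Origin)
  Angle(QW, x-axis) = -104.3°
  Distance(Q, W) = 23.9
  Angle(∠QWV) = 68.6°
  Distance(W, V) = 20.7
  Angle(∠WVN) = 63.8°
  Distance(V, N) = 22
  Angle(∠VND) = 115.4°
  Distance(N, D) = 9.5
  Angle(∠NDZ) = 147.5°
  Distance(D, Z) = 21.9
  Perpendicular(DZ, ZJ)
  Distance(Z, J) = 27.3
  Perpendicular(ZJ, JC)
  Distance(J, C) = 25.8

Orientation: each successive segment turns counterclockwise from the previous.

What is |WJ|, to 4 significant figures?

15.34

∠NDZ = 147.5° gives DZ at -139.6° from the x-axis; with |DZ| = 21.9, Z = (-23.53, -17.71). The perpendicularity gives ZJ at right angles to DZ, so ZJ runs at -49.60°; with |ZJ| = 27.3, J = (-5.834, -38.50). Then |WJ| = |J − W| = 15.34.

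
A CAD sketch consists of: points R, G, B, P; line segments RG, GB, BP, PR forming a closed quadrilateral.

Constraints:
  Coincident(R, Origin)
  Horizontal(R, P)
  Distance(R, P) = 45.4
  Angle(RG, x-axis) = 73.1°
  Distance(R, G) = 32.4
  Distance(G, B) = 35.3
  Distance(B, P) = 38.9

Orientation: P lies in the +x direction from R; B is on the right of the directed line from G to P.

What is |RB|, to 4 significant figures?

7.929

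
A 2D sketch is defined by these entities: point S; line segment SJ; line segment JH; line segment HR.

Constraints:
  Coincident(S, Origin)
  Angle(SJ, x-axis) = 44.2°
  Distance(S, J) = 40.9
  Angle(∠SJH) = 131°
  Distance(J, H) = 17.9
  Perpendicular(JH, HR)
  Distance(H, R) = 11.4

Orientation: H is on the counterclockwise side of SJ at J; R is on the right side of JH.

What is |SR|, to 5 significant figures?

61.543

S is at the origin; SJ runs at 44.2° with length 40.9, so J = 40.9·(cos 44.2°, sin 44.2°) = (29.322, 28.514). ∠SJH = 131.0°, so JH runs at 44.2° + (180° − 131.0°) = 93.200° from the x-axis; with |JH| = 17.9, H = J + 17.9·(cos 93.200°, sin 93.200°) = (28.322, 46.386). The perpendicularity gives HR at right angles to JH; with |HR| = 11.4 on the right of JH, R = H + 11.4·(0.99844, 0.055822) = (39.705, 47.023). Then |SR| = |R − S| = 61.543.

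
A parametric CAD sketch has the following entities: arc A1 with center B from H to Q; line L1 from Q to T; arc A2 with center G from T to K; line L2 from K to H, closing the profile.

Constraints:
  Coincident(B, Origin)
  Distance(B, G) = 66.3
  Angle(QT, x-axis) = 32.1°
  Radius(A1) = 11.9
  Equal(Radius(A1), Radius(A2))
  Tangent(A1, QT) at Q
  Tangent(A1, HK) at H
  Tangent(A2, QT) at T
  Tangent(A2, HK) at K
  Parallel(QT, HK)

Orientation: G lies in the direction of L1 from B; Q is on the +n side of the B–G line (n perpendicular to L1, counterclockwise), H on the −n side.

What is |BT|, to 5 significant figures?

67.359

Tangency of A1 to both parallel lines with radius 11.9 puts Q and H at B ± 11.9·n: Q = (-6.3236, 10.081), H = (6.3236, -10.081). Equal radii place T and K the same way about G: T = G + 11.9·n = (49.841, 45.312), K = G − 11.9·n = (62.488, 25.151). Then |BT| = |T − B| = 67.359.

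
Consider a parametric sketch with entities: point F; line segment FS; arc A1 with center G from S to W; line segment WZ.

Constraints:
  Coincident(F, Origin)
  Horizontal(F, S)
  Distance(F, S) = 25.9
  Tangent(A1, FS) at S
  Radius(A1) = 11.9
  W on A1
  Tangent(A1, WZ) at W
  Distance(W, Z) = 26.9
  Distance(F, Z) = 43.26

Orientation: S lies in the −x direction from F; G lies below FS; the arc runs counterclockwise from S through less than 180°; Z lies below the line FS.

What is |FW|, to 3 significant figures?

40.0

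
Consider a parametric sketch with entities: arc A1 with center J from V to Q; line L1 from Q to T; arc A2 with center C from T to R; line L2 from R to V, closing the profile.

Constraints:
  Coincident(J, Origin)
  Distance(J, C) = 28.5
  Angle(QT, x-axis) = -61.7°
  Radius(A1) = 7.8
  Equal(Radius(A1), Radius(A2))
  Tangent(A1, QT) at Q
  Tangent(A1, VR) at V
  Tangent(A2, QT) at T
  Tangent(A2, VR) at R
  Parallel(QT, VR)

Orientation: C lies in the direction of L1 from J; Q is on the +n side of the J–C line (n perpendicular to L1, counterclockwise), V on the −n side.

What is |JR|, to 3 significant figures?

29.5

The slot axis is L1's direction at -61.7°, so u = (cos -61.7°, sin -61.7°) = (0.474, -0.880) and n = (−sin -61.7°, cos -61.7°) = (0.880, 0.474). J is at the origin and C lies 28.5 along u from J, so C = 28.5·u = (13.5, -25.1). Tangency of A1 to both parallel lines with radius 7.8 puts Q and V at J ± 7.8·n: Q = (6.87, 3.70), V = (-6.87, -3.70). Equal radii place T and R the same way about C: T = C + 7.8·n = (20.4, -21.4), R = C − 7.8·n = (6.64, -28.8). Then |JR| = |R − J| = 29.5.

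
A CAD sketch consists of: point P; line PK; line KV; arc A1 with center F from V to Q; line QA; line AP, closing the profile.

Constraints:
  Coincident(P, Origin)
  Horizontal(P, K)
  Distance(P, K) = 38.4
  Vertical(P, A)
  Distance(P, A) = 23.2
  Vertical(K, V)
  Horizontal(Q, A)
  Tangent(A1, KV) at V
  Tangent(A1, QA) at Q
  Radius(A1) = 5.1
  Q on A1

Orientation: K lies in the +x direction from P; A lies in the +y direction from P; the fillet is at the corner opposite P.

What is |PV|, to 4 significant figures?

42.45

The virtual corner opposite P is at (38.40, 23.20). A1 meets KV tangentially, so FV is at right angles to KV and tangency of A1 to QA means the radius FQ is perpendicular to QA, with radius 5.1, so the center F sits 5.1 in from both sides at F = (33.30, 18.10). That places the tangent points at V = (38.40, 18.10) on KV and Q = (33.30, 23.20) on QA. Then |PV| = |V − P| = 42.45.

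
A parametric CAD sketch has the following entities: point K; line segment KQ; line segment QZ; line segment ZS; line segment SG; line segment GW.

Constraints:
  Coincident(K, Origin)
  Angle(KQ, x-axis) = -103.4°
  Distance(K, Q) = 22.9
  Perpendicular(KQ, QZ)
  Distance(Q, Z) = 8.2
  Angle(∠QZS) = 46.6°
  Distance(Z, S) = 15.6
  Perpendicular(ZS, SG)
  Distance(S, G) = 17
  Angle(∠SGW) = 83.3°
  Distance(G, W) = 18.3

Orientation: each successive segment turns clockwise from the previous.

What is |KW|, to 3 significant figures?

35.0

K is at the origin; KQ runs at -103.4° with length 22.9, so Q = (-5.31, -22.3). The perpendicularity gives QZ at right angles to KQ, so QZ runs at 167°; with |QZ| = 8.2, Z = (-13.3, -20.4). ∠QZS = 46.6° gives ZS at 33.2° from the x-axis; with |ZS| = 15.6, S = (-0.230, -11.8). The perpendicularity gives SG at right angles to ZS, so SG runs at -56.8°; with |SG| = 17.0, G = (9.08, -26.1). ∠SGW = 83.3° gives GW at -154° from the x-axis; with |GW| = 18.3, W = (-7.30, -34.2). Then |KW| = |W − K| = 35.0.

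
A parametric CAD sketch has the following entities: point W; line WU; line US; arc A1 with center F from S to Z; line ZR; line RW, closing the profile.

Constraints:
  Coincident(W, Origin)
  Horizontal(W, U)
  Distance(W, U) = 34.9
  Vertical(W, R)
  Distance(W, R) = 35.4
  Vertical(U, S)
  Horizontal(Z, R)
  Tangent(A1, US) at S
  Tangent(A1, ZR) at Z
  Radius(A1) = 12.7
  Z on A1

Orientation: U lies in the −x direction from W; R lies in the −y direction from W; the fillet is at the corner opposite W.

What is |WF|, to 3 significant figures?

31.8

W is at the origin; W and U share the same y with |WU| = 34.9 and U on the −x side, so U = (-34.9, 0.00). WR is vertical with |WR| = 35.4 and R on the −y side, so R = (0.00, -35.4). The virtual corner opposite W is at (-34.9, -35.4). A1 meets US tangentially, so FS is at right angles to US and A1 meets ZR tangentially, so FZ is at right angles to ZR, with radius 12.7, so the center F sits 12.7 in from both sides at F = (-22.2, -22.7). Then |WF| = |F − W| = 31.8.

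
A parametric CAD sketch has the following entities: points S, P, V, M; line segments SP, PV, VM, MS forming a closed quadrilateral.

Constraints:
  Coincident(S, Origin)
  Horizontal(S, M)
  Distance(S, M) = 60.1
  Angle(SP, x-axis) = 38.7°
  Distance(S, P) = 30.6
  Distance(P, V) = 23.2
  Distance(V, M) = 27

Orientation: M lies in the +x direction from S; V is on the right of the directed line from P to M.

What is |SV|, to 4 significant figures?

33.25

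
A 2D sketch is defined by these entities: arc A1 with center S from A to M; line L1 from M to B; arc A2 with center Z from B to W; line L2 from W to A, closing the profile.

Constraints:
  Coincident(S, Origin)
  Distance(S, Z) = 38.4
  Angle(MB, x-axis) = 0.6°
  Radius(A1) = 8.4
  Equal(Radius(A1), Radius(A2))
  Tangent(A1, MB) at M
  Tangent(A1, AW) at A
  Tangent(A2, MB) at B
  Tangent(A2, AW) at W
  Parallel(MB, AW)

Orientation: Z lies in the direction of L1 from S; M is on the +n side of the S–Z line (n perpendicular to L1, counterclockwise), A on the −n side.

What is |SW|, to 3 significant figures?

39.3

The slot axis is L1's direction at 0.6°, so u = (cos 0.6°, sin 0.6°) = (1.00, 0.0105) and n = (−sin 0.6°, cos 0.6°) = (-0.0105, 1.00). S is at the origin and Z lies 38.4 along u from S, so Z = 38.4·u = (38.4, 0.402). Tangency of A1 to both parallel lines with radius 8.4 puts M and A at S ± 8.4·n: M = (-0.0880, 8.40), A = (0.0880, -8.40). Equal radii place B and W the same way about Z: B = Z + 8.4·n = (38.3, 8.80), W = Z − 8.4·n = (38.5, -8.00). Then |SW| = |W − S| = 39.3.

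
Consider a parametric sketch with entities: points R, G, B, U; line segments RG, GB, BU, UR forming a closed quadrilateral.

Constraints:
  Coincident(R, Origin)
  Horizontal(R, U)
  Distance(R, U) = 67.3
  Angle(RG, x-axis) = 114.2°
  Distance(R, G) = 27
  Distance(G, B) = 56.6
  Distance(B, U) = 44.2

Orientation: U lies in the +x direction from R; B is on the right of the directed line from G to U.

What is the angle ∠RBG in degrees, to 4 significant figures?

14.87°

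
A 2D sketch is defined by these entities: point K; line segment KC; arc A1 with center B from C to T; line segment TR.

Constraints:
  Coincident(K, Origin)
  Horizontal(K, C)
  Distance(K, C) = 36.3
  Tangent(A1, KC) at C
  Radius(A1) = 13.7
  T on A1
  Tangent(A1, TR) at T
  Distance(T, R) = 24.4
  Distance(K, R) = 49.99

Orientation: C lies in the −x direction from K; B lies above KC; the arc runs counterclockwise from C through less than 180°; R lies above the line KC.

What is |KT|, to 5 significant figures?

28.652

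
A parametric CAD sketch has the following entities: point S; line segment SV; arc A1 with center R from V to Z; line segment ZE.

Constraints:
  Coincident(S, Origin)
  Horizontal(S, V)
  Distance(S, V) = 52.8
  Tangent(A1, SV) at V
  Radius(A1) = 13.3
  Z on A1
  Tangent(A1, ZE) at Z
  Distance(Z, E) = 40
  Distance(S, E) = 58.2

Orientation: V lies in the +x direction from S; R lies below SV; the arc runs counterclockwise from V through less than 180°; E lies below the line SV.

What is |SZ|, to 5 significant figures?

41.153

S is at the origin; SV is horizontal with |SV| = 52.8 and V on the +x side, so V = (52.800, 0.0000). The tangent condition forces RV to be normal to SV, so R = V + (0, -13.3) = (52.800, -13.300). Since RZ ⟂ ZE (tangency), |RE| = √(13.3² + 40.0²) = 42.153 regardless of where Z sits on A1. So E lies on both circle(S, 58.2) and circle(R, 42.153); the below-SV intersection is E = (30.902, -49.319). Z is the foot of the tangent from E: Z = (39.836, -10.329).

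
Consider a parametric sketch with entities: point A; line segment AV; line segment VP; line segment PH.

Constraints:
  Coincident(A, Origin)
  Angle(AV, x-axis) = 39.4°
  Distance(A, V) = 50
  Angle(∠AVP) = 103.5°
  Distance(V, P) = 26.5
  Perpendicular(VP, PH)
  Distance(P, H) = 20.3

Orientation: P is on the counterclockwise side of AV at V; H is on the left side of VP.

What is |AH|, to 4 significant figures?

47.53

A is at the origin; AV runs at 39.4° with length 50.0, so V = 50.0·(cos 39.4°, sin 39.4°) = (38.64, 31.74). ∠AVP = 103.5°, so VP runs at 39.4° + (180° − 103.5°) = 115.9° from the x-axis; with |VP| = 26.5, P = V + 26.5·(cos 115.9°, sin 115.9°) = (27.06, 55.57). VP is perpendicular to PH; with |PH| = 20.3 on the left of VP, H = P + 20.3·(-0.8996, -0.4368) = (8.800, 46.71). Then |AH| = |H − A| = 47.53.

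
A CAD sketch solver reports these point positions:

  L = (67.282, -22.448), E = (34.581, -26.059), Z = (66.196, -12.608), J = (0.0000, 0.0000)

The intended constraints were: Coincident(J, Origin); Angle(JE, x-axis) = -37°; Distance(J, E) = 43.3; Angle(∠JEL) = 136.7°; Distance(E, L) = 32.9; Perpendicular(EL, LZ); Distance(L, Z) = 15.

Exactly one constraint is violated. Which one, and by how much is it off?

Distance(L, Z) = 15 — off by 5.10.

J = (0.00, 0.00) ✓; JE at -37.00° ✓; |JE| = 43.30 ✓; ∠JEL = 136.7° ✓; |EL| = 32.90 ✓; ∠(EL, LZ) = 90.00° ✓; |LZ| = 9.900 ✗.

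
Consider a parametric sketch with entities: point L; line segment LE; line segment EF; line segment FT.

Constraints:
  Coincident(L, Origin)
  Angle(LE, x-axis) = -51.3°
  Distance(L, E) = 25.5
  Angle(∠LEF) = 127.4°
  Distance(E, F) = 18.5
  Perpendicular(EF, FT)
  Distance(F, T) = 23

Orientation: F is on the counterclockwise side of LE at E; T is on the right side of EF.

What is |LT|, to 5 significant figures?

55.013

L is at the origin; LE runs at -51.3° with length 25.5, so E = 25.5·(cos -51.3°, sin -51.3°) = (15.944, -19.901). ∠LEF = 127.4°, so EF runs at -51.3° + (180° − 127.4°) = 1.3000° from the x-axis; with |EF| = 18.5, F = E + 18.5·(cos 1.3000°, sin 1.3000°) = (34.439, -19.481). The perpendicularity gives FT at right angles to EF; with |FT| = 23.0 on the right of EF, T = F + 23.0·(0.022687, -0.99974) = (34.961, -42.475). Then |LT| = |T − L| = 55.013.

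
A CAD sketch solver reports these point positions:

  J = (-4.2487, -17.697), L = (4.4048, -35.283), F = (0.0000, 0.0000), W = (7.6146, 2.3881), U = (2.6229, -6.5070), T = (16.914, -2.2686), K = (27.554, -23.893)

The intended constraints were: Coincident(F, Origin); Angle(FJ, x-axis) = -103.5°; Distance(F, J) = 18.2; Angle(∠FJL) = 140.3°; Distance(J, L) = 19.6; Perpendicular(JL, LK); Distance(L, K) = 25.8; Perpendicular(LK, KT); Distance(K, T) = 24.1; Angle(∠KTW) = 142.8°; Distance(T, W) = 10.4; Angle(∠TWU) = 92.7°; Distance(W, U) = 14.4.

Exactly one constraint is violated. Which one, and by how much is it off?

Distance(W, U) = 14.4 — off by 4.20.

F = (0.00, 0.00) ✓; FJ at -103.5° ✓; |FJ| = 18.20 ✓; ∠FJL = 140.3° ✓; |JL| = 19.60 ✓; ∠(JL, LK) = 90.00° ✓; |LK| = 25.80 ✓; ∠(LK, KT) = 90.00° ✓; |KT| = 24.10 ✓; ∠KTW = 142.8° ✓; |TW| = 10.40 ✓; ∠TWU = 92.70° ✓; |WU| = 10.20 ✗.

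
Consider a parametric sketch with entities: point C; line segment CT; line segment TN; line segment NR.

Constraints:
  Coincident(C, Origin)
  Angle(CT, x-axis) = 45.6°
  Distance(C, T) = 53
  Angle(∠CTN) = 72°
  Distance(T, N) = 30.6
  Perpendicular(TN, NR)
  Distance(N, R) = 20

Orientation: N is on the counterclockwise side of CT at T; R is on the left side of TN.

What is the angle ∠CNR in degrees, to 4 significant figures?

15.76°

C is at the origin; CT runs at 45.6° with length 53.0, so T = 53.0·(cos 45.6°, sin 45.6°) = (37.08, 37.87). ∠CTN = 72.0°, so TN runs at 45.6° + (180° − 72.0°) = 153.6° from the x-axis; with |TN| = 30.6, N = T + 30.6·(cos 153.6°, sin 153.6°) = (9.673, 51.47). TN ⟂ NR; with |NR| = 20.0 on the left of TN, R = N + 20.0·(-0.4446, -0.8957) = (0.7807, 33.56). Then cos ∠CNR = NC·NR / (|NC||NR|), giving 15.76°.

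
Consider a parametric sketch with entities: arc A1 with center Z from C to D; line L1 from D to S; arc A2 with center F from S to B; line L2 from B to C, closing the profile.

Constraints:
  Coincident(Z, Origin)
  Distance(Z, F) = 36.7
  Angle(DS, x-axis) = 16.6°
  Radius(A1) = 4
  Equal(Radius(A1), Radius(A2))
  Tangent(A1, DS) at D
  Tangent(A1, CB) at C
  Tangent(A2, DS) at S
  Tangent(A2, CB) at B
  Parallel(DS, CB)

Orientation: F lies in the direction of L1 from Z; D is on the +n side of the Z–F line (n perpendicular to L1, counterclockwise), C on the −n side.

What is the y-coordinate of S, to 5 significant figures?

14.318

The slot axis is L1's direction at 16.6°, so u = (cos 16.6°, sin 16.6°) = (0.95832, 0.28569) and n = (−sin 16.6°, cos 16.6°) = (-0.28569, 0.95832). Z is at the origin and F lies 36.7 along u from Z, so F = 36.7·u = (35.170, 10.485). Tangency of A1 to both parallel lines with radius 4.0 puts D and C at Z ± 4.0·n: D = (-1.1428, 3.8333), C = (1.1428, -3.8333). Equal radii place S and B the same way about F: S = F + 4.0·n = (34.028, 14.318), B = F − 4.0·n = (36.313, 6.6515). So S.y = 14.318.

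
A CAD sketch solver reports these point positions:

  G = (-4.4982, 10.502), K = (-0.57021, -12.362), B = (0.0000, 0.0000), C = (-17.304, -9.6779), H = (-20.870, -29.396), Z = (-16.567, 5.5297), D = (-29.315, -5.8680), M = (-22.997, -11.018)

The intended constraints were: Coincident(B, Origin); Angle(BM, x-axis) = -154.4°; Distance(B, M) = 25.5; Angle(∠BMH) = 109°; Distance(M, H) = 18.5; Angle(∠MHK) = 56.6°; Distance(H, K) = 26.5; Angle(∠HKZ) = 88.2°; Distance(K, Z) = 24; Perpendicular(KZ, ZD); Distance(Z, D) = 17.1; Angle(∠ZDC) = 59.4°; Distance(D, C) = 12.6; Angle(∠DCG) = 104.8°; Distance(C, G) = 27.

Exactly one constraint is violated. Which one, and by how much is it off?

Distance(C, G) = 27 — off by 3.10.

B = (0.00, 0.00) ✓; BM at -154.4° ✓; |BM| = 25.50 ✓; ∠BMH = 109.0° ✓; |MH| = 18.50 ✓; ∠MHK = 56.60° ✓; |HK| = 26.50 ✓; ∠HKZ = 88.20° ✓; |KZ| = 24.00 ✓; ∠(KZ, ZD) = 90.00° ✓; |ZD| = 17.10 ✓; ∠ZDC = 59.40° ✓; |DC| = 12.60 ✓; ∠DCG = 104.8° ✓; |CG| = 23.90 ✗.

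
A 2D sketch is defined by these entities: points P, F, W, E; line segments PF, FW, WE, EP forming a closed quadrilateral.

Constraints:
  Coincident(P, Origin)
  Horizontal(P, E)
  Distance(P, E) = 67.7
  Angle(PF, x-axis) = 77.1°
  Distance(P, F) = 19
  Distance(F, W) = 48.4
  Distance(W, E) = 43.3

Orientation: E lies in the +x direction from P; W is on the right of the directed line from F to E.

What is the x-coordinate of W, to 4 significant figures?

30.49

P is at the origin; PE is horizontal with |PE| = 67.7 and E in +x, so E = (67.7, 0). PF runs at 77.1° with |PF| = 19.0, so F = (4.242, 18.52). W is determined by |FW| = 48.4 and |WE| = 43.3 together: it lies at the intersection of circle(F, 48.4) and circle(E, 43.3). With |FE| = 66.11, the foot of the radical line on FE is 36.59 from F and the perpendicular offset is √(48.4² − 36.59²) = 31.68. Taking the right-of-FE solution: W = (30.49, -22.14).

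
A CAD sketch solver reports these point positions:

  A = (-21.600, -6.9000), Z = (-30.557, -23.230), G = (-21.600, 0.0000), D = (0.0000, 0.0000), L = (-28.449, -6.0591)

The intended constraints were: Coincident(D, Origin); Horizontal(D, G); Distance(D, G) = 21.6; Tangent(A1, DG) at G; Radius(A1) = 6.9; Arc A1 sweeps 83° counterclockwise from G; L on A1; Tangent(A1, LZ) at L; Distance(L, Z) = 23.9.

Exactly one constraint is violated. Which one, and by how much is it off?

Distance(L, Z) = 23.9 — off by 6.60.

D = (0.00, 0.00) ✓; D.y = 0.00, G.y = 0.00 ✓; |DG| = 21.60 ✓; ∠(AG, GD) = 90.00° ✓; |AG| = 6.900 ✓; bearing(A→L) − bearing(A→G) = 83.00° ✓; |AL| = 6.900 ✓; ∠(AL, LZ) = 90.00° ✓; |LZ| = 17.30 ✗.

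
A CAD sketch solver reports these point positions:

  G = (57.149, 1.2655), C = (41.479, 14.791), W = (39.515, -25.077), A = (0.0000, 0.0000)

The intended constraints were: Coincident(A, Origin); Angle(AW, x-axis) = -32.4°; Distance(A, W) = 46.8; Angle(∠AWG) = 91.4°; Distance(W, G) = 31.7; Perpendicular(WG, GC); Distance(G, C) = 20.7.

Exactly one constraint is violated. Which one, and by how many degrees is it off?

Perpendicular(WG, GC) — off by 7.00°.

A = (0.00, 0.00) ✓; AW at -32.40° ✓; |AW| = 46.80 ✓; ∠AWG = 91.40° ✓; |WG| = 31.70 ✓; ∠(WG, GC) = 83.00° ✗; |GC| = 20.70 ✓.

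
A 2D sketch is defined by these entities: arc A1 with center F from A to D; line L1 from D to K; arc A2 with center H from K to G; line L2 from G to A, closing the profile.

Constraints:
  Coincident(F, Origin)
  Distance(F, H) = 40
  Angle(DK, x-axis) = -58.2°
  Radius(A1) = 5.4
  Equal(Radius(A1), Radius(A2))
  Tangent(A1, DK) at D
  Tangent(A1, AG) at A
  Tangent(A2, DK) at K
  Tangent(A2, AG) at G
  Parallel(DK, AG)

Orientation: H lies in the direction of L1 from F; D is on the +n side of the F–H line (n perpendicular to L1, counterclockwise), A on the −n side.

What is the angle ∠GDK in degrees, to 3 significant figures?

15.1°

Tangency of A1 to both parallel lines with radius 5.4 puts D and A at F ± 5.4·n: D = (4.59, 2.85), A = (-4.59, -2.85). Equal radii place K and G the same way about H: K = H + 5.4·n = (25.7, -31.2), G = H − 5.4·n = (16.5, -36.8). Then cos ∠GDK = DG·DK / (|DG||DK|), giving 15.1°.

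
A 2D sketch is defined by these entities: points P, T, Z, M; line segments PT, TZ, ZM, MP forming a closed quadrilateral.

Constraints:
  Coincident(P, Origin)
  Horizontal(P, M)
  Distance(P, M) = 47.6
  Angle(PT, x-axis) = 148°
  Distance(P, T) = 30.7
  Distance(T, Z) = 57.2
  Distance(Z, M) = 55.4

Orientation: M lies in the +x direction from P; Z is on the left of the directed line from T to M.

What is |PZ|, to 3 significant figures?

53.0

Checks: |TZ| = 57.20 ✓; |ZM| = 55.40 ✓.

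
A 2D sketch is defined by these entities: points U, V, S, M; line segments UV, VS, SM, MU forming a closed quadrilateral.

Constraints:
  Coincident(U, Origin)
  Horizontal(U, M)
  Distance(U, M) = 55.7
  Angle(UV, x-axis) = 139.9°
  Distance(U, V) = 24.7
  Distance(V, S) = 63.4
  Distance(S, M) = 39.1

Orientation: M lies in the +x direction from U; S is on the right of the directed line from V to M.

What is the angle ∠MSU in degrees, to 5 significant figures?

91.370°

Checks: |VS| = 63.40 ✓; |SM| = 39.10 ✓.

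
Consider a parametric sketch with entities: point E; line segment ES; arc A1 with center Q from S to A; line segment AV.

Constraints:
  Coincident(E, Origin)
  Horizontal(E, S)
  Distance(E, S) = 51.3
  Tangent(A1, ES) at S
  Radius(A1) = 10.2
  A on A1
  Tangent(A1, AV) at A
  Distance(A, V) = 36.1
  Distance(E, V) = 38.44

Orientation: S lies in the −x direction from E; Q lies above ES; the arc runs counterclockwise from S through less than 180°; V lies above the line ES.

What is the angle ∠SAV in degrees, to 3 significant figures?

154°

Checks: ∠(QS, SE) = 90.00° ✓; |QS| = 10.20 ✓; |QA| = 10.20 ✓; ∠(QA, AV) = 90.00° ✓; |AV| = 36.10 ✓; |EV| = 38.44 ✓.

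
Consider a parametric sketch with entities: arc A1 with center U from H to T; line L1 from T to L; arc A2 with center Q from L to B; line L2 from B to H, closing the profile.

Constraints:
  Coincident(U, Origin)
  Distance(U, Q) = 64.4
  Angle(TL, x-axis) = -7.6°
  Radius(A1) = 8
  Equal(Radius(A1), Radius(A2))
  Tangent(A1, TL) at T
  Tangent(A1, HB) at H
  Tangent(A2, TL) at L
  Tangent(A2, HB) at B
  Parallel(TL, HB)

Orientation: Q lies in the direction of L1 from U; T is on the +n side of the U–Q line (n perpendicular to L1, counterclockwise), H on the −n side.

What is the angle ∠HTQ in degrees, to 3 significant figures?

82.9°

The slot axis is L1's direction at -7.6°, so u = (cos -7.6°, sin -7.6°) = (0.991, -0.132) and n = (−sin -7.6°, cos -7.6°) = (0.132, 0.991). U is at the origin and Q lies 64.4 along u from U, so Q = 64.4·u = (63.8, -8.52). Tangency of A1 to both parallel lines with radius 8.0 puts T and H at U ± 8.0·n: T = (1.06, 7.93), H = (-1.06, -7.93). Then cos ∠HTQ = TH·TQ / (|TH||TQ|), giving 82.9°.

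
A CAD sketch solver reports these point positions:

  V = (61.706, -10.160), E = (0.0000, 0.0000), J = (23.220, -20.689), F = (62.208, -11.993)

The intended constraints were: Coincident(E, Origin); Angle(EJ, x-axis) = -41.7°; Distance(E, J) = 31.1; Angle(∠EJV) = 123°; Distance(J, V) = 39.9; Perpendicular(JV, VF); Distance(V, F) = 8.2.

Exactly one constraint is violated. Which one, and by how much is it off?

Distance(V, F) = 8.2 — off by 6.30.

E = (0.00, 0.00) ✓; EJ at -41.70° ✓; |EJ| = 31.10 ✓; ∠EJV = 123.0° ✓; |JV| = 39.90 ✓; ∠(JV, VF) = 89.98° ✓; |VF| = 1.900 ✗.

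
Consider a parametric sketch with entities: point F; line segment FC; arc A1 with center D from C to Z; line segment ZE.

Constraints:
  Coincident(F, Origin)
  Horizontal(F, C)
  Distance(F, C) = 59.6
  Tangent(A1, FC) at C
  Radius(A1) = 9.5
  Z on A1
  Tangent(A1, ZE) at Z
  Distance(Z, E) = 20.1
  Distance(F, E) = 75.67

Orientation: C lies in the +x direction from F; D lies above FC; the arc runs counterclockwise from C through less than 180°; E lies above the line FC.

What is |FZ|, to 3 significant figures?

69.7

F is at the origin; FC is horizontal with |FC| = 59.6 and C on the +x side, so C = (59.6, 0.00). The tangent condition forces DC to be normal to FC, so D = C + (0, 9.5) = (59.6, 9.50). Since DZ ⟂ ZE (tangency), |DE| = √(9.5² + 20.1²) = 22.2 regardless of where Z sits on A1. So E lies on both circle(F, 75.67) and circle(D, 22.2); the above-FC intersection is E = (69.8, 29.3). Z is the foot of the tangent from E: Z = (69.1, 9.17).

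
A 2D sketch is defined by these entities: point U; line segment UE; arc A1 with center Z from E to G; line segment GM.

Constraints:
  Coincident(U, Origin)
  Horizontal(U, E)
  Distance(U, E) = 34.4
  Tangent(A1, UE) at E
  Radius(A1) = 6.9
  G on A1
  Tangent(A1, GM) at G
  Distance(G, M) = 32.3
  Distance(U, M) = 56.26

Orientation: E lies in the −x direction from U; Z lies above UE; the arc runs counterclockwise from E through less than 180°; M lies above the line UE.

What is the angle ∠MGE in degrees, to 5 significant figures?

123.97°

U is at the origin; U and E share the same y with |UE| = 34.4 and E on the −x side, so E = (-34.400, 0.0000). Tangency of A1 to UE means the radius ZE is perpendicular to UE, so Z = E + (0, 6.9) = (-34.400, 6.9000). Since ZG ⟂ GM (tangency), |ZM| = √(6.9² + 32.3²) = 33.029 regardless of where G sits on A1. So M lies on both circle(U, 56.26) and circle(Z, 33.029); the above-UE intersection is M = (-40.133, 39.427). G is the foot of the tangent from M: G = (-28.005, 9.4909).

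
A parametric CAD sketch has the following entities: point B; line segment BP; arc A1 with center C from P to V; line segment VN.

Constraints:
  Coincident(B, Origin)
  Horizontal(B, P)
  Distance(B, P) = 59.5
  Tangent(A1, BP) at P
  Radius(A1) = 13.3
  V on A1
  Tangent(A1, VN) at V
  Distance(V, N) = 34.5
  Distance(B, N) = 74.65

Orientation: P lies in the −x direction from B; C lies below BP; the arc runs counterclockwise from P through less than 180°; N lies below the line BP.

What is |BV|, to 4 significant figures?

73.90

B is at the origin; B and P share the same y with |BP| = 59.5 and P on the −x side, so P = (-59.50, 0.000). Since A1 is tangent to BP there, CP ⟂ BP, so C = P + (0, -13.3) = (-59.50, -13.30). Since CV ⟂ VN (tangency), |CN| = √(13.3² + 34.5²) = 36.97 regardless of where V sits on A1. So N lies on both circle(B, 74.65) and circle(C, 36.97); the below-BP intersection is N = (-55.39, -50.05). V is the foot of the tangent from N: V = (-71.30, -19.43).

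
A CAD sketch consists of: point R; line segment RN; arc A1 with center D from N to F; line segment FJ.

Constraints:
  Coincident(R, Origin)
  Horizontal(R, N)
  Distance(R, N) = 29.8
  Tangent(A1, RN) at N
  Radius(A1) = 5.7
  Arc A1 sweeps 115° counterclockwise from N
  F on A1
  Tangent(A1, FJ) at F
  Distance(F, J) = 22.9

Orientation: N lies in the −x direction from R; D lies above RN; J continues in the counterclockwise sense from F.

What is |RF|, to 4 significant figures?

25.93

R is at the origin; R and N share the same y with |RN| = 29.8 and N on the −x side, so N = (-29.80, 0.000). Tangency of A1 to RN means the radius DN is perpendicular to RN, so D = N + (0, 5.7) = (-29.80, 5.700). On A1, N sits at bearing -90° from D; a 115° counterclockwise sweep puts F at bearing 25°, so F = D + 5.7·(cos 25°, sin 25°) = (-24.63, 8.109). Then |RF| = |F − R| = 25.93.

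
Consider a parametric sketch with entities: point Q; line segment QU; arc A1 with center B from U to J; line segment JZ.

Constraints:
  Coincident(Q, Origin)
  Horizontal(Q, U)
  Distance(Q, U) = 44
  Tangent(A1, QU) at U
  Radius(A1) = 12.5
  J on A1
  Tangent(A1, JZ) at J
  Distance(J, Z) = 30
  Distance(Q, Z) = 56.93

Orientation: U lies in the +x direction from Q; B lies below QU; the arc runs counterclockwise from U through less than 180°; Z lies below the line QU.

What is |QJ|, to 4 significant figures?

34.74

Checks: |BJ| = 12.50 ✓; ∠(BJ, JZ) = 90.00° ✓; |JZ| = 30.00 ✓; |QZ| = 56.93 ✓.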